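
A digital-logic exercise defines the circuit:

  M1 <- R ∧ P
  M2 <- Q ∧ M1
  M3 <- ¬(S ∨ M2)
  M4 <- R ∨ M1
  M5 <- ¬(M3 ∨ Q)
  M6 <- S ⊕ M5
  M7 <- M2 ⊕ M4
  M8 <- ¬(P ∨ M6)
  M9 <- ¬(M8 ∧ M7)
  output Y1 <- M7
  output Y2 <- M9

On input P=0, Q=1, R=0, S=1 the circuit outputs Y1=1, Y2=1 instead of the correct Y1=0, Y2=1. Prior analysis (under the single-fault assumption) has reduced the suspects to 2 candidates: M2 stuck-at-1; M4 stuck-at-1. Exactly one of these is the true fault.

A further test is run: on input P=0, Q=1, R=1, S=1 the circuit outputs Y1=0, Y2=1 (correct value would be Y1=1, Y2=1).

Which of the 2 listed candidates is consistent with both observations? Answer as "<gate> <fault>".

Evaluate each candidate on input P=0, Q=1, R=1, S=1:
  M2 stuck-at-1: M1=0, M2=1 [stuck-at-1], M3=0, M4=1, M5=0, M6=1, M7=0, M8=0, M9=1 → Y1=0, Y2=1 — matches
  M4 stuck-at-1: M1=0, M2=0, M3=0, M4=1 [stuck-at-1], M5=0, M6=1, M7=1, M8=0, M9=1 → Y1=1, Y2=1 — eliminated
Only M2 stuck-at-1 reproduces the observed Y1=0, Y2=1.

M2 stuck-at-1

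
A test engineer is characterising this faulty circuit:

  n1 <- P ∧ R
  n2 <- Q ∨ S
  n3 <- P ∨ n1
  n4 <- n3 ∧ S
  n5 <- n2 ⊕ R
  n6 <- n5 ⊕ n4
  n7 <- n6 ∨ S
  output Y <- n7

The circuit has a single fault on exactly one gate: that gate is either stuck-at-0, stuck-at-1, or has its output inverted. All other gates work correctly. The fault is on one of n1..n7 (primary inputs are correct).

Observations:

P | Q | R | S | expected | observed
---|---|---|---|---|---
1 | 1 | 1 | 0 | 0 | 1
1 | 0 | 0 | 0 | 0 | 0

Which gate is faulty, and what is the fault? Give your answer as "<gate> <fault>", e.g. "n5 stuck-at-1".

Fault-free values for test 1 (P=1, Q=1, R=1, S=0): n1=1, n2=1, n3=1, n4=0, n5=0, n6=0, n7=0, giving Y=0. Observed 1.
Test 1: faults giving observed 1 are {n2 stuck-at-0, n2 inverted output, n4 stuck-at-1, n4 inverted output, n5 stuck-at-1, n5 inverted output, n6 stuck-at-1, n6 inverted output, n7 stuck-at-1, n7 inverted output}.
Test 2 (P=1, Q=0, R=0, S=0): fault-free n1=0, n2=0, n3=1, n4=0, n5=0, n6=0, n7=0 → 0; observed 0. Eliminates n2 inverted output, n4 stuck-at-1, n4 inverted output, n5 stuck-at-1, n5 inverted output, n6 stuck-at-1, n6 inverted output, n7 stuck-at-1, n7 inverted output.
Only n2 stuck-at-0 is consistent with every test.

n2 stuck-at-0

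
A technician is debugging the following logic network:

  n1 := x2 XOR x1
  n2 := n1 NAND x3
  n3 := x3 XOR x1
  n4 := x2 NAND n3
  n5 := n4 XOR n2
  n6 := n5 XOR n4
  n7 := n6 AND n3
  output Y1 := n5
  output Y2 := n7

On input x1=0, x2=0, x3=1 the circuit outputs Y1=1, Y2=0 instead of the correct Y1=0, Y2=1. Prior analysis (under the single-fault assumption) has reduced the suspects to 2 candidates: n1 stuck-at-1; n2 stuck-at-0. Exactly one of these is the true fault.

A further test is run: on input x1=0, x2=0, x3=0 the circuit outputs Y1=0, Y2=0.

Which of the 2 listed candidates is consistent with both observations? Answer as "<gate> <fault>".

n1 stuck-at-1

Evaluate each candidate on input x1=0, x2=0, x3=0:
  n1 stuck-at-1: n1=1 [stuck-at-1], n2=1, n3=0, n4=1, n5=0, n6=1, n7=0 → Y1=0, Y2=0 — matches
  n2 stuck-at-0: n1=0, n2=0 [stuck-at-0], n3=0, n4=1, n5=1, n6=0, n7=0 → Y1=1, Y2=0 — eliminated
Only n1 stuck-at-1 reproduces the observed Y1=0, Y2=0.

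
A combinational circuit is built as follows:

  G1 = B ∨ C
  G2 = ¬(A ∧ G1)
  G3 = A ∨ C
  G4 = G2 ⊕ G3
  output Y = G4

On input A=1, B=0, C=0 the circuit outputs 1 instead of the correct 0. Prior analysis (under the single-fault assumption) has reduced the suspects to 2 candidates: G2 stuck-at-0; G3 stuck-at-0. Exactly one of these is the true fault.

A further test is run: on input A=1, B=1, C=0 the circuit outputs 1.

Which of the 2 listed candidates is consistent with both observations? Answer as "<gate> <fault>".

G2 stuck-at-0

Evaluate each candidate on input A=1, B=1, C=0:
  G2 stuck-at-0: G1=1, G2=0 [stuck-at-0], G3=1, G4=1 → 1 — matches
  G3 stuck-at-0: G1=1, G2=0, G3=0 [stuck-at-0], G4=0 → 0 — eliminated
Only G2 stuck-at-0 reproduces the observed 1.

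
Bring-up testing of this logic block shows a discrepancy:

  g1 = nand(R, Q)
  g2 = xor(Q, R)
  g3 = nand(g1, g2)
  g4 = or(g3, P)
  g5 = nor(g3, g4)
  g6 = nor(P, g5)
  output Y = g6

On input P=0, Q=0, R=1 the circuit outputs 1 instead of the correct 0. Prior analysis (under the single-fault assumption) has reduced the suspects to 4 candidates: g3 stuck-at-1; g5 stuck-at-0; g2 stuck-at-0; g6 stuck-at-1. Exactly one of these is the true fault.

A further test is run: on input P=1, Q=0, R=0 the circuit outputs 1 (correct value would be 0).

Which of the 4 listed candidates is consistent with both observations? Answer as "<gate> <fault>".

Evaluate each candidate on input P=1, Q=0, R=0:
  g3 stuck-at-1: g1=1, g2=0, g3=1 [stuck-at-1], g4=1, g5=0, g6=0 → 0 — eliminated
  g5 stuck-at-0: g1=1, g2=0, g3=1, g4=1, g5=0 [stuck-at-0], g6=0 → 0 — eliminated
  g2 stuck-at-0: g1=1, g2=0 [stuck-at-0], g3=1, g4=1, g5=0, g6=0 → 0 — eliminated
  g6 stuck-at-1: g1=1, g2=0, g3=1, g4=1, g5=0, g6=1 [stuck-at-1] → 1 — matches
Only g6 stuck-at-1 reproduces the observed 1.

g6 stuck-at-1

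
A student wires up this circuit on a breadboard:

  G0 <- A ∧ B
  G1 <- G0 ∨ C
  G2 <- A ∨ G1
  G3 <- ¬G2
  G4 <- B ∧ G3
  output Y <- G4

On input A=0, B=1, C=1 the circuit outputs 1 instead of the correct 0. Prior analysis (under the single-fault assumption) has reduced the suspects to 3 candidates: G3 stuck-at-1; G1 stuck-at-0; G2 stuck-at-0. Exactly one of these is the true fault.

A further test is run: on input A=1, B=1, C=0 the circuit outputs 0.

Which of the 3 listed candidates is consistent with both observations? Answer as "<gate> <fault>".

Evaluate each candidate on input A=1, B=1, C=0:
  G3 stuck-at-1: G0=1, G1=1, G2=1, G3=1 [stuck-at-1], G4=1 → 1 — eliminated
  G1 stuck-at-0: G0=1, G1=0 [stuck-at-0], G2=1, G3=0, G4=0 → 0 — matches
  G2 stuck-at-0: G0=1, G1=1, G2=0 [stuck-at-0], G3=1, G4=1 → 1 — eliminated
Only G1 stuck-at-0 reproduces the observed 0.

G1 stuck-at-0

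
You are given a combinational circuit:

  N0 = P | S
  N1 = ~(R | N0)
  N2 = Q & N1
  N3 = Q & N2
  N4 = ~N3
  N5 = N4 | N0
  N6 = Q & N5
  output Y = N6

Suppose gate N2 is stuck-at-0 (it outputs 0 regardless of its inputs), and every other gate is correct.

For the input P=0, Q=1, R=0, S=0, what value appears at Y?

1

Propagate with N2 forced: N0=0, N1=1, N2=0 [stuck-at-0], N3=0, N4=1, N5=1, N6=1.
So Y = 1. (Without the fault it would be 0.)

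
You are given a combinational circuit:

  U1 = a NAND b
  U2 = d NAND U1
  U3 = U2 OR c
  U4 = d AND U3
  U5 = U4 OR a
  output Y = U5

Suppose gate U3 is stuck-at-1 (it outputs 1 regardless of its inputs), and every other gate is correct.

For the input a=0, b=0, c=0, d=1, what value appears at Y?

Propagate with U3 forced: U1=1, U2=0, U3=1 [stuck-at-1], U4=1, U5=1.
So Y = 1. (Without the fault it would be 0.)

1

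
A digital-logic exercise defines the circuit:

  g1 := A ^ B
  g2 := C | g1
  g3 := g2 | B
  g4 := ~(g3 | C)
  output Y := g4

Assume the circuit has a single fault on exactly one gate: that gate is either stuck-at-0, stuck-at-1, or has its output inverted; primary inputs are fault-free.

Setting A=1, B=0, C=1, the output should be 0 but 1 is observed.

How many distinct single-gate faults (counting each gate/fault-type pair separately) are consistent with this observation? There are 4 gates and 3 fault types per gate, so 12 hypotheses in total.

Fault-free: g1=1, g2=1, g3=1, g4=0 → 0. Observed 1.
  g1 stuck-at-0: output 0 ✗
  g1 stuck-at-1: output 0 ✗
  g1 inverted output: output 0 ✗
  g2 stuck-at-0: output 0 ✗
  g2 stuck-at-1: output 0 ✗
  g2 inverted output: output 0 ✗
  g3 stuck-at-0: output 0 ✗
  g3 stuck-at-1: output 0 ✗
  g3 inverted output: output 0 ✗
  g4 stuck-at-0: output 0 ✗
  g4 stuck-at-1: output 1 ✓
  g4 inverted output: output 1 ✓
Consistent faults: {g4 stuck-at-1, g4 inverted output} — 2 in all.

2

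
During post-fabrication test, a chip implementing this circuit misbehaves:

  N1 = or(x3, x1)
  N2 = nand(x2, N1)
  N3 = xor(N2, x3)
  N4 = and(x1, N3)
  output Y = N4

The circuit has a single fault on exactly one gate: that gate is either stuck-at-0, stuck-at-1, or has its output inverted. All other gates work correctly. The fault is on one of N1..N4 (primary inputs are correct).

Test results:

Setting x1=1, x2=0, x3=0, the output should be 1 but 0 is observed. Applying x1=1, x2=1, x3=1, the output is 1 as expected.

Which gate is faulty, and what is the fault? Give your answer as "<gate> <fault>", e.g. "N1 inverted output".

Fault-free values for test 1 (x1=1, x2=0, x3=0): N1=1, N2=1, N3=1, N4=1, giving Y=1. Observed 0.
Test 1: faults giving observed 0 are {N2 stuck-at-0, N2 inverted output, N3 stuck-at-0, N3 inverted output, N4 stuck-at-0, N4 inverted output}.
Test 2 (x1=1, x2=1, x3=1): fault-free N1=1, N2=0, N3=1, N4=1 → 1; observed 1. Eliminates N2 inverted output, N3 stuck-at-0, N3 inverted output, N4 stuck-at-0, N4 inverted output.
Only N2 stuck-at-0 is consistent with every test.

N2 stuck-at-0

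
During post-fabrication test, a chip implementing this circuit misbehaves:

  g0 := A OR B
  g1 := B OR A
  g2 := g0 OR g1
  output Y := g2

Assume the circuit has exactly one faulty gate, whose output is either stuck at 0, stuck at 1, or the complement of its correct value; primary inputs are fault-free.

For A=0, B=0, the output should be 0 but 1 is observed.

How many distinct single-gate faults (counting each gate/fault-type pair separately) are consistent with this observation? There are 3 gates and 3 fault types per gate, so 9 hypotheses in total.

6

Fault-free: g0=0, g1=0, g2=0 → 0. Observed 1.
  g0 stuck-at-0: output 0 ✗
  g0 stuck-at-1: output 1 ✓
  g0 inverted output: output 1 ✓
  g1 stuck-at-0: output 0 ✗
  g1 stuck-at-1: output 1 ✓
  g1 inverted output: output 1 ✓
  g2 stuck-at-0: output 0 ✗
  g2 stuck-at-1: output 1 ✓
  g2 inverted output: output 1 ✓
Consistent faults: {g0 stuck-at-1, g0 inverted output, g1 stuck-at-1, g1 inverted output, g2 stuck-at-1, g2 inverted output} — 6 in all.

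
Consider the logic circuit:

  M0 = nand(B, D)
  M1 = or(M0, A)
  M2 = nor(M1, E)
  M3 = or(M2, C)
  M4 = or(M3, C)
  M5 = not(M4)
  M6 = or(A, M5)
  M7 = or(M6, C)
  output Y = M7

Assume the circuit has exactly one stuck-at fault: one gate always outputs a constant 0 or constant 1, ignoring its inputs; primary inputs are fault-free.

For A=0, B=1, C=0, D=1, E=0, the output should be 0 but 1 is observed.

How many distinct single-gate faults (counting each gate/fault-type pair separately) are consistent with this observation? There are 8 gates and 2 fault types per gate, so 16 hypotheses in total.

8

Fault-free: M0=0, M1=0, M2=1, M3=1, M4=1, M5=0, M6=0, M7=0 → 0. Observed 1.
  M0: stuck-at-1 ✓; others ✗
  M1: stuck-at-1 ✓; others ✗
  M2: stuck-at-0 ✓; others ✗
  M3: stuck-at-0 ✓; others ✗
  M4: stuck-at-0 ✓; others ✗
  M5: stuck-at-1 ✓; others ✗
  M6: stuck-at-1 ✓; others ✗
  M7: stuck-at-1 ✓; others ✗
Consistent faults: {M0 stuck-at-1, M1 stuck-at-1, M2 stuck-at-0, M3 stuck-at-0, M4 stuck-at-0, M5 stuck-at-1, M6 stuck-at-1, M7 stuck-at-1} — 8 in all.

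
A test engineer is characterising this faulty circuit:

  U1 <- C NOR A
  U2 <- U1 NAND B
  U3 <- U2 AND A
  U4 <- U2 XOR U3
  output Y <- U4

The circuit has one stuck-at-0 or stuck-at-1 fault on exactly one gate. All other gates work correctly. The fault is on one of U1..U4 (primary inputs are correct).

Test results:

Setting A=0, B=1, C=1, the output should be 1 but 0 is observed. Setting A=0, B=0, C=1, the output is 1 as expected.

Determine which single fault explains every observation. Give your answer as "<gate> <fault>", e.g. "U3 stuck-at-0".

Fault-free values for test 1 (A=0, B=1, C=1): U1=0, U2=1, U3=0, U4=1, giving Y=1. Observed 0.
Test 1: faults giving observed 0 are {U1 stuck-at-1, U2 stuck-at-0, U3 stuck-at-1, U4 stuck-at-0}.
Test 2 (A=0, B=0, C=1): fault-free U1=0, U2=1, U3=0, U4=1 → 1; observed 1. Eliminates U2 stuck-at-0, U3 stuck-at-1, U4 stuck-at-0.
Only U1 stuck-at-1 is consistent with every test.

U1 stuck-at-1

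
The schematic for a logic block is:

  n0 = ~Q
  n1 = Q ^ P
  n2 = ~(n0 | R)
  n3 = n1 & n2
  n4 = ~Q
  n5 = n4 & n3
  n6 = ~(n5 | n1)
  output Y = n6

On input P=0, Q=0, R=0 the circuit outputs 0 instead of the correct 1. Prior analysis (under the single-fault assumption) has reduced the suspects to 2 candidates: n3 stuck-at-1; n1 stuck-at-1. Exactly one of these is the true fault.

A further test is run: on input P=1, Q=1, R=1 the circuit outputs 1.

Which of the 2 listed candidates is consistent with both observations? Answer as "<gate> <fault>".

n3 stuck-at-1

Evaluate each candidate on input P=1, Q=1, R=1:
  n3 stuck-at-1: n0=0, n1=0, n2=0, n3=1 [stuck-at-1], n4=0, n5=0, n6=1 → 1 — matches
  n1 stuck-at-1: n0=0, n1=1 [stuck-at-1], n2=0, n3=0, n4=0, n5=0, n6=0 → 0 — eliminated
Only n3 stuck-at-1 reproduces the observed 1.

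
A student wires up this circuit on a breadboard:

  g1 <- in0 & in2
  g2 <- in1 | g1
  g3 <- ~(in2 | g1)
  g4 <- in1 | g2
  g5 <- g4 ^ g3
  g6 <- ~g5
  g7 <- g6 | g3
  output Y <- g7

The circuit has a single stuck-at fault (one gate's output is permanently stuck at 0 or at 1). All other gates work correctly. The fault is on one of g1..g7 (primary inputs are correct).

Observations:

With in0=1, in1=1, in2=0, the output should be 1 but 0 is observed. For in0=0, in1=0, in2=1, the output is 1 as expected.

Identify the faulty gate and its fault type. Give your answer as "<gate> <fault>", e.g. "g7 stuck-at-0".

g3 stuck-at-0

Fault-free values for test 1 (in0=1, in1=1, in2=0): g1=0, g2=1, g3=1, g4=1, g5=0, g6=1, g7=1, giving Y=1. Observed 0.
Test 1: faults giving observed 0 are {g1 stuck-at-1, g3 stuck-at-0, g7 stuck-at-0}.
Test 2 (in0=0, in1=0, in2=1): fault-free g1=0, g2=0, g3=0, g4=0, g5=0, g6=1, g7=1 → 1; observed 1. Eliminates g1 stuck-at-1, g7 stuck-at-0.
Only g3 stuck-at-0 is consistent with every test.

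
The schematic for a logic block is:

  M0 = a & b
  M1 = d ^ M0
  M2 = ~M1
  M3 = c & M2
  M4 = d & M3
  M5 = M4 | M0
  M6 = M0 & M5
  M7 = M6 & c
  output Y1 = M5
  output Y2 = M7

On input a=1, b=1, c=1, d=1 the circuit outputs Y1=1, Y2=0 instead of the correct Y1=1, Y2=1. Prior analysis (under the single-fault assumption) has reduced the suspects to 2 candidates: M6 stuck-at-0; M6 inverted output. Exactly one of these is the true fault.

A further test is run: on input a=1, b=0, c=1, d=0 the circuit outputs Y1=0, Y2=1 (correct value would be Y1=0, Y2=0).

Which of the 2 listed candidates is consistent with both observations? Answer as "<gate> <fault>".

Evaluate each candidate on input a=1, b=0, c=1, d=0:
  M6 stuck-at-0: M0=0, M1=0, M2=1, M3=1, M4=0, M5=0, M6=0 [stuck-at-0], M7=0 → Y1=0, Y2=0 — eliminated
  M6 inverted output: M0=0, M1=0, M2=1, M3=1, M4=0, M5=0, M6=1 [inverted output], M7=1 → Y1=0, Y2=1 — matches
Only M6 inverted output reproduces the observed Y1=0, Y2=1.

M6 inverted output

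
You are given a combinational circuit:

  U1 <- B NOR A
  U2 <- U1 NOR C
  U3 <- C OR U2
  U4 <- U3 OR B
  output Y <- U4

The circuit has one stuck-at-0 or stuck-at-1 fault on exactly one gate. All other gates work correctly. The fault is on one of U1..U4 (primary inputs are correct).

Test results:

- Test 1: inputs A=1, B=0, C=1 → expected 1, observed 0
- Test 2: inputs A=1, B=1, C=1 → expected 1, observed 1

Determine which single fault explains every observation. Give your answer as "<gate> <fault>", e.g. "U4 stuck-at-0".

Fault-free values for test 1 (A=1, B=0, C=1): U1=0, U2=0, U3=1, U4=1, giving Y=1. Observed 0.
Test 1: faults giving observed 0 are {U3 stuck-at-0, U4 stuck-at-0}.
Test 2 (A=1, B=1, C=1): fault-free U1=0, U2=0, U3=1, U4=1 → 1; observed 1. Eliminates U4 stuck-at-0.
Only U3 stuck-at-0 is consistent with every test.

U3 stuck-at-0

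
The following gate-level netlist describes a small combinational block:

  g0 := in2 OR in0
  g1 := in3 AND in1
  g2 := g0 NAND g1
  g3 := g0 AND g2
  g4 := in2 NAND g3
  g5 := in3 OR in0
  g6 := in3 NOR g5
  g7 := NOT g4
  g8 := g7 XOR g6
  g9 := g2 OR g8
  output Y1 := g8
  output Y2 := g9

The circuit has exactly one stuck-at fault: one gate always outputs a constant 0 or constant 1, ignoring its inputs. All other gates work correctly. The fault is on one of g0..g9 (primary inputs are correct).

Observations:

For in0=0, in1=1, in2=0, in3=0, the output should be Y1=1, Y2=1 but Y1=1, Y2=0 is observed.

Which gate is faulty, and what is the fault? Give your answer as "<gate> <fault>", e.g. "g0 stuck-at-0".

Fault-free values for test 1 (in0=0, in1=1, in2=0, in3=0): g0=0, g1=0, g2=1, g3=0, g4=1, g5=0, g6=1, g7=0, g8=1, g9=1, giving Y1=1, Y2=1. Observed Y1=1, Y2=0.
Test 1: faults giving observed Y1=1, Y2=0 are {g9 stuck-at-0}.
Only g9 stuck-at-0 is consistent with every test.

g9 stuck-at-0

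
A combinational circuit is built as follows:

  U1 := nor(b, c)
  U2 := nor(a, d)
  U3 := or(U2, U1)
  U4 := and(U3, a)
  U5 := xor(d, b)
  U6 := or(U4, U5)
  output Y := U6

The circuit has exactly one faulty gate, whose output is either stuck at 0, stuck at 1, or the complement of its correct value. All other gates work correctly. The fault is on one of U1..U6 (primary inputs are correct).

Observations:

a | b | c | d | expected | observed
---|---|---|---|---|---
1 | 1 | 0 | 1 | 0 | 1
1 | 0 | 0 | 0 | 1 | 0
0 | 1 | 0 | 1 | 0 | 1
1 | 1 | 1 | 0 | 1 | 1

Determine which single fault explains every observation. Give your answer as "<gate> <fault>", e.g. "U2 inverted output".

Fault-free values for test 1 (a=1, b=1, c=0, d=1): U1=0, U2=0, U3=0, U4=0, U5=0, U6=0, giving Y=0. Observed 1.
Test 1: faults giving observed 1 are {U1 stuck-at-1, U1 inverted output, U2 stuck-at-1, U2 inverted output, U3 stuck-at-1, U3 inverted output, U4 stuck-at-1, U4 inverted output, U5 stuck-at-1, U5 inverted output, U6 stuck-at-1, U6 inverted output}.
Test 2 (a=1, b=0, c=0, d=0): fault-free U1=1, U2=0, U3=1, U4=1, U5=0, U6=1 → 1; observed 0. Eliminates U1 stuck-at-1, U2 stuck-at-1, U2 inverted output, U3 stuck-at-1, U4 stuck-at-1, U5 stuck-at-1, U5 inverted output, U6 stuck-at-1.
Test 3 (a=0, b=1, c=0, d=1): fault-free U1=0, U2=0, U3=0, U4=0, U5=0, U6=0 → 0; observed 1. Eliminates U1 inverted output, U3 inverted output.
Test 4 (a=1, b=1, c=1, d=0): fault-free U1=0, U2=0, U3=0, U4=0, U5=1, U6=1 → 1; observed 1. Eliminates U6 inverted output.
Only U4 inverted output is consistent with every test.

U4 inverted output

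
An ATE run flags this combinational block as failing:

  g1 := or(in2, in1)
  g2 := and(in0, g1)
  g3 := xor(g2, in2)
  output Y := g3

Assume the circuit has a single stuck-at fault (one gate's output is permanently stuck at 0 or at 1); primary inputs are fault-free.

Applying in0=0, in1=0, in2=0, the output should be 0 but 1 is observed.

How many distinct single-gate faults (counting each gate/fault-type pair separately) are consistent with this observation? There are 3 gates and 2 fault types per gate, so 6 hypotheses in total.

2

Fault-free: g1=0, g2=0, g3=0 → 0. Observed 1.
  g1 stuck-at-0: output 0 ✗
  g1 stuck-at-1: output 0 ✗
  g2 stuck-at-0: output 0 ✗
  g2 stuck-at-1: output 1 ✓
  g3 stuck-at-0: output 0 ✗
  g3 stuck-at-1: output 1 ✓
Consistent faults: {g2 stuck-at-1, g3 stuck-at-1} — 2 in all.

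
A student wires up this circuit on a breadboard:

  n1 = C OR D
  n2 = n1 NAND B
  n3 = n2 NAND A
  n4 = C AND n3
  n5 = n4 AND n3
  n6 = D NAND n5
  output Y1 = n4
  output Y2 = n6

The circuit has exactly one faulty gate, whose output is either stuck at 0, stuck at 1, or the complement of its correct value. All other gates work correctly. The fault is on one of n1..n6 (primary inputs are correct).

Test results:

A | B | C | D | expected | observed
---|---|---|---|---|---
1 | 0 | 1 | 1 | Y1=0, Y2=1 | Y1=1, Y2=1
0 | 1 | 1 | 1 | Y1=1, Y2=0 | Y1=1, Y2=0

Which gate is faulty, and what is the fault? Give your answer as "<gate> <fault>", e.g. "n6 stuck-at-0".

n4 stuck-at-1

Fault-free values for test 1 (A=1, B=0, C=1, D=1): n1=1, n2=1, n3=0, n4=0, n5=0, n6=1, giving Y1=0, Y2=1. Observed Y1=1, Y2=1.
Test 1: faults giving observed Y1=1, Y2=1 are {n4 stuck-at-1, n4 inverted output}.
Test 2 (A=0, B=1, C=1, D=1): fault-free n1=1, n2=0, n3=1, n4=1, n5=1, n6=0 → Y1=1, Y2=0; observed Y1=1, Y2=0. Eliminates n4 inverted output.
Only n4 stuck-at-1 is consistent with every test.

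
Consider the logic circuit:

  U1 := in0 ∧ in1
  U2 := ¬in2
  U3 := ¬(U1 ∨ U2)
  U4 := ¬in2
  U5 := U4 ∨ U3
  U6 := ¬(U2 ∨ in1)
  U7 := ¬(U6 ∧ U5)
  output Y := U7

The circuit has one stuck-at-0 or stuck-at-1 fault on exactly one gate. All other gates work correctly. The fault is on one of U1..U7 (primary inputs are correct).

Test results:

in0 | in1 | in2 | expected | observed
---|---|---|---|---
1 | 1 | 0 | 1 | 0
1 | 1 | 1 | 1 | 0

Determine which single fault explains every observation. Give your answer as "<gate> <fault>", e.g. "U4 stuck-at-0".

Fault-free values for test 1 (in0=1, in1=1, in2=0): U1=1, U2=1, U3=0, U4=1, U5=1, U6=0, U7=1, giving Y=1. Observed 0.
Test 1: faults giving observed 0 are {U6 stuck-at-1, U7 stuck-at-0}.
Test 2 (in0=1, in1=1, in2=1): fault-free U1=1, U2=0, U3=0, U4=0, U5=0, U6=0, U7=1 → 1; observed 0. Eliminates U6 stuck-at-1.
Only U7 stuck-at-0 is consistent with every test.

U7 stuck-at-0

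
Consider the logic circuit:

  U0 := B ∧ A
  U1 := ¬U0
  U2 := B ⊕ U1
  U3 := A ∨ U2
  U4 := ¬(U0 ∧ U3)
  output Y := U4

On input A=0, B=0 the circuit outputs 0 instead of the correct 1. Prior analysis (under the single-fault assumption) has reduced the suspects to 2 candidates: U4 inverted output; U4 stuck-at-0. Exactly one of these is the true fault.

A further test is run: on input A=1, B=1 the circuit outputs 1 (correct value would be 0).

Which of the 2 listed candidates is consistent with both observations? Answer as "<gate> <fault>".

Evaluate each candidate on input A=1, B=1:
  U4 inverted output: U0=1, U1=0, U2=1, U3=1, U4=1 [inverted output] → 1 — matches
  U4 stuck-at-0: U0=1, U1=0, U2=1, U3=1, U4=0 [stuck-at-0] → 0 — eliminated
Only U4 inverted output reproduces the observed 1.

U4 inverted output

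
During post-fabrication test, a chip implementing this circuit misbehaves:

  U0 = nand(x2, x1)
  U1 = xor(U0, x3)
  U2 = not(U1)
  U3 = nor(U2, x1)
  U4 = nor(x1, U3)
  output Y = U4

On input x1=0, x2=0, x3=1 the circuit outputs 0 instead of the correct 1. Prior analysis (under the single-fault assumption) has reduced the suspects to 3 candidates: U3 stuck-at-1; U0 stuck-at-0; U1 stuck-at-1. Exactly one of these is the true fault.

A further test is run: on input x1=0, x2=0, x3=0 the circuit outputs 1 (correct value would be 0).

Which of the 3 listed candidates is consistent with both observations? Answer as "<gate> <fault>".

U0 stuck-at-0

Evaluate each candidate on input x1=0, x2=0, x3=0:
  U3 stuck-at-1: U0=1, U1=1, U2=0, U3=1 [stuck-at-1], U4=0 → 0 — eliminated
  U0 stuck-at-0: U0=0 [stuck-at-0], U1=0, U2=1, U3=0, U4=1 → 1 — matches
  U1 stuck-at-1: U0=1, U1=1 [stuck-at-1], U2=0, U3=1, U4=0 → 0 — eliminated
Only U0 stuck-at-0 reproduces the observed 1.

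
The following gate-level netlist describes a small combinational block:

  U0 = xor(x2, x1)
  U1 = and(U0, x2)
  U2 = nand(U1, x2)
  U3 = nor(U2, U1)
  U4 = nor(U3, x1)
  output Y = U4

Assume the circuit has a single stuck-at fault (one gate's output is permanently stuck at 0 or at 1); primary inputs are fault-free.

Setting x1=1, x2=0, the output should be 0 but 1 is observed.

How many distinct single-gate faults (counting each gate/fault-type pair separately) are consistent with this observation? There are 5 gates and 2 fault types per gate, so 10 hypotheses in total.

Fault-free: U0=1, U1=0, U2=1, U3=0, U4=0 → 0. Observed 1.
  U0 stuck-at-0: output 0 ✗
  U0 stuck-at-1: output 0 ✗
  U1 stuck-at-0: output 0 ✗
  U1 stuck-at-1: output 0 ✗
  U2 stuck-at-0: output 0 ✗
  U2 stuck-at-1: output 0 ✗
  U3 stuck-at-0: output 0 ✗
  U3 stuck-at-1: output 0 ✗
  U4 stuck-at-0: output 0 ✗
  U4 stuck-at-1: output 1 ✓
Consistent faults: {U4 stuck-at-1} — 1 in all.

1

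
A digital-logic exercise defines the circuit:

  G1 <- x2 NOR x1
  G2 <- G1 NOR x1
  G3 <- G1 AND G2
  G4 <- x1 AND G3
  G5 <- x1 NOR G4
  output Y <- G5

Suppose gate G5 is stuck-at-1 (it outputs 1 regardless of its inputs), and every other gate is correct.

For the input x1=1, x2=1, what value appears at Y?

1

Propagate with G5 forced: G1=0, G2=0, G3=0, G4=0, G5=1 [stuck-at-1].
So Y = 1. (Without the fault it would be 0.)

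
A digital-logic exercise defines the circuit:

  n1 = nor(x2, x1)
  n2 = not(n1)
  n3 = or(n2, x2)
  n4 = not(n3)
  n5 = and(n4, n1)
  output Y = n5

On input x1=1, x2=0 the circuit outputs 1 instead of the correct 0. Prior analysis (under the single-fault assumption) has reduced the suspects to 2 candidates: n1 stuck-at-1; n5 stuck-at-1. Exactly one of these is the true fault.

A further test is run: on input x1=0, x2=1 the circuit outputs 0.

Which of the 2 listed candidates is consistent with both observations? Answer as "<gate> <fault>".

Evaluate each candidate on input x1=0, x2=1:
  n1 stuck-at-1: n1=1 [stuck-at-1], n2=0, n3=1, n4=0, n5=0 → 0 — matches
  n5 stuck-at-1: n1=0, n2=1, n3=1, n4=0, n5=1 [stuck-at-1] → 1 — eliminated
Only n1 stuck-at-1 reproduces the observed 0.

n1 stuck-at-1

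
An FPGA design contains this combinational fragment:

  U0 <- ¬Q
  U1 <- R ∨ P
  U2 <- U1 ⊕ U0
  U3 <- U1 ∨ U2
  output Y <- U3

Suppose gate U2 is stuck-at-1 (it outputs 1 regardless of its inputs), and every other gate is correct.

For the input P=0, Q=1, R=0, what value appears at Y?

1

Propagate with U2 forced: U0=0, U1=0, U2=1 [stuck-at-1], U3=1.
So Y = 1. (Without the fault it would be 0.)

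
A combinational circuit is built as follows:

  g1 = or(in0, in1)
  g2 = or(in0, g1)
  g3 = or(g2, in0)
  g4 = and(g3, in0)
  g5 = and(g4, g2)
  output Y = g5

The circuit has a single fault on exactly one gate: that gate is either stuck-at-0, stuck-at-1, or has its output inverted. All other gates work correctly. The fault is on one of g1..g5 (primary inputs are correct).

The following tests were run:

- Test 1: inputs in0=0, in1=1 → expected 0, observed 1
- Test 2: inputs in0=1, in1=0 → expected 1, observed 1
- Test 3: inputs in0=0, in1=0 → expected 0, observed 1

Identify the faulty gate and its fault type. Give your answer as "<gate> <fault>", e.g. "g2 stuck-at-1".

Fault-free values for test 1 (in0=0, in1=1): g1=1, g2=1, g3=1, g4=0, g5=0, giving Y=0. Observed 1.
Test 1: faults giving observed 1 are {g4 stuck-at-1, g4 inverted output, g5 stuck-at-1, g5 inverted output}.
Test 2 (in0=1, in1=0): fault-free g1=1, g2=1, g3=1, g4=1, g5=1 → 1; observed 1. Eliminates g4 inverted output, g5 inverted output.
Test 3 (in0=0, in1=0): fault-free g1=0, g2=0, g3=0, g4=0, g5=0 → 0; observed 1. Eliminates g4 stuck-at-1.
Only g5 stuck-at-1 is consistent with every test.

g5 stuck-at-1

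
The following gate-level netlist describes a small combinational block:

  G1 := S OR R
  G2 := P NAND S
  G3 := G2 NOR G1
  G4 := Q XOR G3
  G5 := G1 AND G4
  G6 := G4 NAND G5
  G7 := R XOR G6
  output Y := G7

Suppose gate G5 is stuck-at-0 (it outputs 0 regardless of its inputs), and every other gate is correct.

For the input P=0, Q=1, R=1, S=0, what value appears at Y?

Propagate with G5 forced: G1=1, G2=1, G3=0, G4=1, G5=0 [stuck-at-0], G6=1, G7=0.
So Y = 0. (Without the fault it would be 1.)

0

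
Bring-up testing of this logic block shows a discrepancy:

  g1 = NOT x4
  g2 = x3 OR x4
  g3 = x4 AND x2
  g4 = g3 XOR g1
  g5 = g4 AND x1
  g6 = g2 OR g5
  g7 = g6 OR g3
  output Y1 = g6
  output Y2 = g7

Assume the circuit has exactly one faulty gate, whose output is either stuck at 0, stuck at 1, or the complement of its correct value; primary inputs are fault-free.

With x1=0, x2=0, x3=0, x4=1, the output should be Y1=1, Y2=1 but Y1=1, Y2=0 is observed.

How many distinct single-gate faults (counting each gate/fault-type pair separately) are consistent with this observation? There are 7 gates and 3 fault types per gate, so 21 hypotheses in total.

2

Fault-free: g1=0, g2=1, g3=0, g4=0, g5=0, g6=1, g7=1 → Y1=1, Y2=1. Observed Y1=1, Y2=0.
  g1: none of the 3 fault types match ✗
  g2: none of the 3 fault types match ✗
  g3: none of the 3 fault types match ✗
  g4: none of the 3 fault types match ✗
  g5: none of the 3 fault types match ✗
  g6: none of the 3 fault types match ✗
  g7: stuck-at-0, inverted output ✓; others ✗
Consistent faults: {g7 stuck-at-0, g7 inverted output} — 2 in all.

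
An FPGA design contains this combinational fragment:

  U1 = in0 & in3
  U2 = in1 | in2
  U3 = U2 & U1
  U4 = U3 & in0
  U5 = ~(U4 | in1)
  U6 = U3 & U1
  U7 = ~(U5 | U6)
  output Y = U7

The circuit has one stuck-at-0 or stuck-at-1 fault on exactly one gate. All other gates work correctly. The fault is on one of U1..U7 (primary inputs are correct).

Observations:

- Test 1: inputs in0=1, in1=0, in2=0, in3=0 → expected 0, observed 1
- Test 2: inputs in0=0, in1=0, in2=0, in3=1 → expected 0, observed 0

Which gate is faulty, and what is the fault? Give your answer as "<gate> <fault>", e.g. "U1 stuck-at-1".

Fault-free values for test 1 (in0=1, in1=0, in2=0, in3=0): U1=0, U2=0, U3=0, U4=0, U5=1, U6=0, U7=0, giving Y=0. Observed 1.
Test 1: faults giving observed 1 are {U3 stuck-at-1, U4 stuck-at-1, U5 stuck-at-0, U7 stuck-at-1}.
Test 2 (in0=0, in1=0, in2=0, in3=1): fault-free U1=0, U2=0, U3=0, U4=0, U5=1, U6=0, U7=0 → 0; observed 0. Eliminates U4 stuck-at-1, U5 stuck-at-0, U7 stuck-at-1.
Only U3 stuck-at-1 is consistent with every test.

U3 stuck-at-1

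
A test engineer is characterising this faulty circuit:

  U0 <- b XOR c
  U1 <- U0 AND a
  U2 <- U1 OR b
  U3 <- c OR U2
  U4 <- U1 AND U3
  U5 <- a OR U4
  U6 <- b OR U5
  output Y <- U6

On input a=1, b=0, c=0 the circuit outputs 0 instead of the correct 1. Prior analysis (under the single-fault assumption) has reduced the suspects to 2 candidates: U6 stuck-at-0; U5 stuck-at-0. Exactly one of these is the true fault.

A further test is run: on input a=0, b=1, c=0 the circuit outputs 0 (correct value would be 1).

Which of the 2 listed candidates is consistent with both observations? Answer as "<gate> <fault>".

Evaluate each candidate on input a=0, b=1, c=0:
  U6 stuck-at-0: U0=1, U1=0, U2=1, U3=1, U4=0, U5=0, U6=0 [stuck-at-0] → 0 — matches
  U5 stuck-at-0: U0=1, U1=0, U2=1, U3=1, U4=0, U5=0 [stuck-at-0], U6=1 → 1 — eliminated
Only U6 stuck-at-0 reproduces the observed 0.

U6 stuck-at-0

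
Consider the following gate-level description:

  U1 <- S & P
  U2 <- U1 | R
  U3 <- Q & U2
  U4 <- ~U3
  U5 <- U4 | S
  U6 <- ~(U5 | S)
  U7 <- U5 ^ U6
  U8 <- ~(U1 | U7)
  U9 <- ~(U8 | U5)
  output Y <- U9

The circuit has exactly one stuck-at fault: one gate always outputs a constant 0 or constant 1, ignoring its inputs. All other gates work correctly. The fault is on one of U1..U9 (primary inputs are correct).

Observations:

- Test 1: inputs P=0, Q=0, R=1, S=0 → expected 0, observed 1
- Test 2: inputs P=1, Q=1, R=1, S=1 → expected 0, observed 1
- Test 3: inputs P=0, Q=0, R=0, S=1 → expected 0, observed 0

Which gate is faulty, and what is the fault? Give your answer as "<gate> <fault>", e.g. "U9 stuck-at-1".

Fault-free values for test 1 (P=0, Q=0, R=1, S=0): U1=0, U2=1, U3=0, U4=1, U5=1, U6=0, U7=1, U8=0, U9=0, giving Y=0. Observed 1.
Test 1: faults giving observed 1 are {U3 stuck-at-1, U4 stuck-at-0, U5 stuck-at-0, U9 stuck-at-1}.
Test 2 (P=1, Q=1, R=1, S=1): fault-free U1=1, U2=1, U3=1, U4=0, U5=1, U6=0, U7=1, U8=0, U9=0 → 0; observed 1. Eliminates U3 stuck-at-1, U4 stuck-at-0.
Test 3 (P=0, Q=0, R=0, S=1): fault-free U1=0, U2=0, U3=0, U4=1, U5=1, U6=0, U7=1, U8=0, U9=0 → 0; observed 0. Eliminates U9 stuck-at-1.
Only U5 stuck-at-0 is consistent with every test.

U5 stuck-at-0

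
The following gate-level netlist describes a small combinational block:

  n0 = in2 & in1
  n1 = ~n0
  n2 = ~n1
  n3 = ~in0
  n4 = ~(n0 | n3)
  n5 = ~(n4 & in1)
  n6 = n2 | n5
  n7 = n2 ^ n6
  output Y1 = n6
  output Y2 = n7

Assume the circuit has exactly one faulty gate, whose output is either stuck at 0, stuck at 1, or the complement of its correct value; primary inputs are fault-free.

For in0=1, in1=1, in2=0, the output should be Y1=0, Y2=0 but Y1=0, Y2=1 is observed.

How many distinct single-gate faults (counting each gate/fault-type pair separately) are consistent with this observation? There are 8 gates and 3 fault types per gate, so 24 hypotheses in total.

2

Fault-free: n0=0, n1=1, n2=0, n3=0, n4=1, n5=0, n6=0, n7=0 → Y1=0, Y2=0. Observed Y1=0, Y2=1.
  n0: none of the 3 fault types match ✗
  n1: none of the 3 fault types match ✗
  n2: none of the 3 fault types match ✗
  n3: none of the 3 fault types match ✗
  n4: none of the 3 fault types match ✗
  n5: none of the 3 fault types match ✗
  n6: none of the 3 fault types match ✗
  n7: stuck-at-1, inverted output ✓; others ✗
Consistent faults: {n7 stuck-at-1, n7 inverted output} — 2 in all.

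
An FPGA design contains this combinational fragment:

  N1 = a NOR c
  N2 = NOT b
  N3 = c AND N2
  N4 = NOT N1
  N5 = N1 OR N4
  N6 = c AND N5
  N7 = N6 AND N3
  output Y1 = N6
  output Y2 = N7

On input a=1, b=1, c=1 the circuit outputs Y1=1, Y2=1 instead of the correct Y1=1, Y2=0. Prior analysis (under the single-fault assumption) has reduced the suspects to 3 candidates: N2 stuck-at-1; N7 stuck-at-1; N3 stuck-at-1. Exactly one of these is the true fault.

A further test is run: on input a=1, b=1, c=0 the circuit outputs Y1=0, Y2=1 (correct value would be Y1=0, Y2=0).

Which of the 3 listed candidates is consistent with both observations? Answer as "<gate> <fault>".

Evaluate each candidate on input a=1, b=1, c=0:
  N2 stuck-at-1: N1=0, N2=1 [stuck-at-1], N3=0, N4=1, N5=1, N6=0, N7=0 → Y1=0, Y2=0 — eliminated
  N7 stuck-at-1: N1=0, N2=0, N3=0, N4=1, N5=1, N6=0, N7=1 [stuck-at-1] → Y1=0, Y2=1 — matches
  N3 stuck-at-1: N1=0, N2=0, N3=1 [stuck-at-1], N4=1, N5=1, N6=0, N7=0 → Y1=0, Y2=0 — eliminated
Only N7 stuck-at-1 reproduces the observed Y1=0, Y2=1.

N7 stuck-at-1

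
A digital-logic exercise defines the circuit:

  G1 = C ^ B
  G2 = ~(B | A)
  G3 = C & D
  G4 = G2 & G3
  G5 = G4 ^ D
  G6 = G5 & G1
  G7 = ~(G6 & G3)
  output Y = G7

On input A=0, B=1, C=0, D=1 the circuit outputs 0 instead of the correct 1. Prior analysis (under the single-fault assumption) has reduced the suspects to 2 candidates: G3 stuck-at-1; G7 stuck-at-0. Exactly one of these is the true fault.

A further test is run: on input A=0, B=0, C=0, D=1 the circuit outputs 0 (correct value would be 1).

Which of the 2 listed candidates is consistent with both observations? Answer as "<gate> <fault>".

G7 stuck-at-0

Evaluate each candidate on input A=0, B=0, C=0, D=1:
  G3 stuck-at-1: G1=0, G2=1, G3=1 [stuck-at-1], G4=1, G5=0, G6=0, G7=1 → 1 — eliminated
  G7 stuck-at-0: G1=0, G2=1, G3=0, G4=0, G5=1, G6=0, G7=0 [stuck-at-0] → 0 — matches
Only G7 stuck-at-0 reproduces the observed 0.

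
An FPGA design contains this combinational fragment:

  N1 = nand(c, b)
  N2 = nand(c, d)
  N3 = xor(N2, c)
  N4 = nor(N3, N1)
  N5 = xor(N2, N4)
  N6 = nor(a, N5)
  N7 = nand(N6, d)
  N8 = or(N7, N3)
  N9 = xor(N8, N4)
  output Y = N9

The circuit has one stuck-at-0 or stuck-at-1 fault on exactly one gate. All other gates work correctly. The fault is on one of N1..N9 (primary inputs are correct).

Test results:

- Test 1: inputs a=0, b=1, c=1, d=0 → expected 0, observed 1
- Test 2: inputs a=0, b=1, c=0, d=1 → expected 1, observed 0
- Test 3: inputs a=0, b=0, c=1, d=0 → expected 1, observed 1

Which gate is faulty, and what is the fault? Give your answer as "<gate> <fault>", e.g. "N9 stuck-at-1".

Fault-free values for test 1 (a=0, b=1, c=1, d=0): N1=0, N2=1, N3=0, N4=1, N5=0, N6=1, N7=1, N8=1, N9=0, giving Y=0. Observed 1.
Test 1: faults giving observed 1 are {N1 stuck-at-1, N2 stuck-at-0, N3 stuck-at-1, N4 stuck-at-0, N7 stuck-at-0, N8 stuck-at-0, N9 stuck-at-1}.
Test 2 (a=0, b=1, c=0, d=1): fault-free N1=1, N2=1, N3=1, N4=0, N5=1, N6=0, N7=1, N8=1, N9=1 → 1; observed 0. Eliminates N1 stuck-at-1, N3 stuck-at-1, N4 stuck-at-0, N7 stuck-at-0, N9 stuck-at-1.
Test 3 (a=0, b=0, c=1, d=0): fault-free N1=1, N2=1, N3=0, N4=0, N5=1, N6=0, N7=1, N8=1, N9=1 → 1; observed 1. Eliminates N8 stuck-at-0.
Only N2 stuck-at-0 is consistent with every test.

N2 stuck-at-0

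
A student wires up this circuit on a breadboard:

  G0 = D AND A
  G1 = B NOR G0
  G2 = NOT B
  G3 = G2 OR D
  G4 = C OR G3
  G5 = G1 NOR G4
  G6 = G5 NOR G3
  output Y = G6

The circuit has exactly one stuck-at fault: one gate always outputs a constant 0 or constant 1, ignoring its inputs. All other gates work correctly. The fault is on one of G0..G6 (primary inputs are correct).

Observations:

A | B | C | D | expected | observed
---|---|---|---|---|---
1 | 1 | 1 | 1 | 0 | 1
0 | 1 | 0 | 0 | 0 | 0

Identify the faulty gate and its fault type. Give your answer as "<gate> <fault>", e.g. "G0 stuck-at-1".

G3 stuck-at-0

Fault-free values for test 1 (A=1, B=1, C=1, D=1): G0=1, G1=0, G2=0, G3=1, G4=1, G5=0, G6=0, giving Y=0. Observed 1.
Test 1: faults giving observed 1 are {G3 stuck-at-0, G6 stuck-at-1}.
Test 2 (A=0, B=1, C=0, D=0): fault-free G0=0, G1=0, G2=0, G3=0, G4=0, G5=1, G6=0 → 0; observed 0. Eliminates G6 stuck-at-1.
Only G3 stuck-at-0 is consistent with every test.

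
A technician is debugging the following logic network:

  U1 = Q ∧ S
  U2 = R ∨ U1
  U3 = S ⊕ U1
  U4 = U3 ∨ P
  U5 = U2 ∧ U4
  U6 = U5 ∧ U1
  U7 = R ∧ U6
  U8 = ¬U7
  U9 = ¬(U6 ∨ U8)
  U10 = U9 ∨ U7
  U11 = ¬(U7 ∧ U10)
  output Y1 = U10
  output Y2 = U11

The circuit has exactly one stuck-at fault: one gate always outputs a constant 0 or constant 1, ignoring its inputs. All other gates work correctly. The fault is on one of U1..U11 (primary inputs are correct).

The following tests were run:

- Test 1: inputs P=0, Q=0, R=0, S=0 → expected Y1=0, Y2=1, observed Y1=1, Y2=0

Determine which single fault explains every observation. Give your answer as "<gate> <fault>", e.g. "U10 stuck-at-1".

Fault-free values for test 1 (P=0, Q=0, R=0, S=0): U1=0, U2=0, U3=0, U4=0, U5=0, U6=0, U7=0, U8=1, U9=0, U10=0, U11=1, giving Y1=0, Y2=1. Observed Y1=1, Y2=0.
Test 1: faults giving observed Y1=1, Y2=0 are {U7 stuck-at-1}.
Only U7 stuck-at-1 is consistent with every test.

U7 stuck-at-1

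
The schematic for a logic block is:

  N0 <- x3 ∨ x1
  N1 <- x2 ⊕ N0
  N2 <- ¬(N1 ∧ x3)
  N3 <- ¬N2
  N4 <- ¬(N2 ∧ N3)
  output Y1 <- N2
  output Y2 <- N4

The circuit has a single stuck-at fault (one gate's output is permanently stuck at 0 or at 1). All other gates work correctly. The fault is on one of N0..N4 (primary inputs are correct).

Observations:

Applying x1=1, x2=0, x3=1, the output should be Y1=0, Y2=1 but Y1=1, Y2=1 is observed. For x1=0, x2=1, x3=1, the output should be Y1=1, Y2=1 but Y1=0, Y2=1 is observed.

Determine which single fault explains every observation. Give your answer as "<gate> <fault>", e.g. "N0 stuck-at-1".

Fault-free values for test 1 (x1=1, x2=0, x3=1): N0=1, N1=1, N2=0, N3=1, N4=1, giving Y1=0, Y2=1. Observed Y1=1, Y2=1.
Test 1: faults giving observed Y1=1, Y2=1 are {N0 stuck-at-0, N1 stuck-at-0, N2 stuck-at-1}.
Test 2 (x1=0, x2=1, x3=1): fault-free N0=1, N1=0, N2=1, N3=0, N4=1 → Y1=1, Y2=1; observed Y1=0, Y2=1. Eliminates N1 stuck-at-0, N2 stuck-at-1.
Only N0 stuck-at-0 is consistent with every test.

N0 stuck-at-0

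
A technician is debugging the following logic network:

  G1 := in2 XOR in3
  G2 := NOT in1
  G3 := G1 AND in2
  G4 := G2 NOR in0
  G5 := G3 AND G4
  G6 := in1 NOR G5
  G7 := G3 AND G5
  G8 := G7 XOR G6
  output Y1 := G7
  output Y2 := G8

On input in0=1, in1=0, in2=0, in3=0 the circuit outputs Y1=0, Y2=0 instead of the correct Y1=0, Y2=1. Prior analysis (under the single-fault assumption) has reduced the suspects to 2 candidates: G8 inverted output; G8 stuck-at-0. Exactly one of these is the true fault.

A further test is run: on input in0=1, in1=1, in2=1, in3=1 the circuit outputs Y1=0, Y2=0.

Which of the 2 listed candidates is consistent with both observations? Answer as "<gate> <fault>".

G8 stuck-at-0

Evaluate each candidate on input in0=1, in1=1, in2=1, in3=1:
  G8 inverted output: G1=0, G2=0, G3=0, G4=0, G5=0, G6=0, G7=0, G8=1 [inverted output] → Y1=0, Y2=1 — eliminated
  G8 stuck-at-0: G1=0, G2=0, G3=0, G4=0, G5=0, G6=0, G7=0, G8=0 [stuck-at-0] → Y1=0, Y2=0 — matches
Only G8 stuck-at-0 reproduces the observed Y1=0, Y2=0.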